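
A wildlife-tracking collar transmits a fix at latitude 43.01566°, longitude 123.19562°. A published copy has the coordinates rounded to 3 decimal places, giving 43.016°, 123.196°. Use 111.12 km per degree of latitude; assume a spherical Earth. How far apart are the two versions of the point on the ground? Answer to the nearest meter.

49 meters

The latitude changed by -0.00034° and the longitude by -0.00038°.
North–south shift: -0.00034 × 111120 = -37.7808 m.
E–W at 43.016°: -0.00038° × 111120 × cos 43.016° = -0.00038 × 111120 × 0.7312 ≈ -30.8738 m.
Distance: √(37.7808² + 30.8738²) ≈ 48.7912 m.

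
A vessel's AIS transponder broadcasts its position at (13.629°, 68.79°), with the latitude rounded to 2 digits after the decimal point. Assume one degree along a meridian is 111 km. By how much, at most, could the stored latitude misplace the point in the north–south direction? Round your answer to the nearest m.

Rounding to 2 decimal places leaves the latitude within ±0.005° of the true value.
North–south distance: 0.005° × 111000 m/° = 555 m.

555 m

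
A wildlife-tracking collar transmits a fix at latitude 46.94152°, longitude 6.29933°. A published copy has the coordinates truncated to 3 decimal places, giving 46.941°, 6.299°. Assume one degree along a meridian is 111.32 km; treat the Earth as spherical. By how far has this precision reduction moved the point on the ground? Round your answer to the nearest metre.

The latitude changed by +0.00052° and the longitude by +0.00033°.
N–S: 0.00052° × 111320 m/° = 57.8864 m.
E–W at 46.941°: 0.00033° × 111320 × cos 46.941° = 0.00033 × 111320 × 0.6828 ≈ 25.0813 m.
Distance: √(57.8864² + 25.0813²) ≈ 63.0865 m.

63 metres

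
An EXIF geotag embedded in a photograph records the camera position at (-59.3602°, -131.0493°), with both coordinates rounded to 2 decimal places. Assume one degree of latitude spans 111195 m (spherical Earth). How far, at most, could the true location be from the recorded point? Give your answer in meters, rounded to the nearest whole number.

Rounding to 2 decimal places leaves each coordinate within ±0.005° of the true value.
North–south component: 0.005° × 111195 = 555.975 m.
E–W at 59.3602°: 0.005° × 111195 × cos 59.3602° = 0.005 × 111195 × 0.5096 ≈ 283.347 m.
The two errors are perpendicular, so the maximum displacement is √(555.975² + 283.347²) ≈ 624.014 m.

624 meters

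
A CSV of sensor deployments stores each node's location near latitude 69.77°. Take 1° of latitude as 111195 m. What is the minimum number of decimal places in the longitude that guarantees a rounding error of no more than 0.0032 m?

7 decimal places

At 69.77° one degree of longitude covers 111195 × cos 69.77° ≈ 111195 × 0.3458 ≈ 38450.1 m.
N decimal places → at most half a unit in the last place, 0.5 × 10⁻ᴺ° = 38450.1/2 × 10⁻ᴺ m.
Setting 19225 × 10⁻ᴺ ≤ 0.0032 gives 10ᴺ ≥ 6.008e+06, i.e. N ≥ 6.78.
At 6 places the error can reach 0.0192 m, but 7 places keeps it to 0.00192 m.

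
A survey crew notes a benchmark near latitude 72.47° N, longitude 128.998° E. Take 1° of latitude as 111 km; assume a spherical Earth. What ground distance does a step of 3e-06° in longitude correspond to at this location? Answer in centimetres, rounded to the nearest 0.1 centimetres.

10.0 centimetres

One degree of longitude here spans 111000 × cos 72.47° = 111000 × 0.3012 ≈ 33433.8 m; 3e-06° of that is 0.100301 m.
That is 0.100301 m = 10.03 cm.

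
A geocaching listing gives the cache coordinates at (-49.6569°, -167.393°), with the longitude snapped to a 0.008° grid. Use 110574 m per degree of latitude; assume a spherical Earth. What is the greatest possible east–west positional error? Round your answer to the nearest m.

286 m

With a 0.008° grid the true value lies within half a step, ±0.008°/2 = ±0.004°, of the stored one.
Parallels shrink by cos φ, so at 49.6569° a degree of longitude is 110574 × 0.6474 ≈ 71581.5 m.
East–west error: 0.004° × 71581.5 m/° ≈ 286.326 m.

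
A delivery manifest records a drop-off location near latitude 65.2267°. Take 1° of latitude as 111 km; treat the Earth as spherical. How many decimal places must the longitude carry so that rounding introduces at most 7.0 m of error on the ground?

4

At 65.2267° one degree of longitude covers 111000 × cos 65.2267° ≈ 111000 × 0.4190 ≈ 46512.2 m.
With N decimal places the half-ulp bound is 0.5·10⁻ᴺ°, or 0.5·10⁻ᴺ × 46512.2 m on the ground.
Setting 23256.1 × 10⁻ᴺ ≤ 7.0 gives 10ᴺ ≥ 3322, i.e. N ≥ 3.52.
So 4 decimal places suffice (2.33 m); 3 would allow up to 23.3 m.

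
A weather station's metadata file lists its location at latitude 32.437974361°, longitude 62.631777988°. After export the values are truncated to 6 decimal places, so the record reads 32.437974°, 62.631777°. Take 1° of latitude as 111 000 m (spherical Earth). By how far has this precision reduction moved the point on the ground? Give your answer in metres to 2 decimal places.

0.10 metres

The latitude changed by +0.000000361° and the longitude by +0.000000988°.
N–S: 0.000000361° × 111000 m/° = 0.040071 m.
E–W at 32.438°: 0.000000988° × 111000 × cos 32.438° = 0.000000988 × 111000 × 0.8440 ≈ 0.0925568 m.
Hypotenuse of the two orthogonal shifts: √(0.040071² + 0.0925568²) = 0.100859 m.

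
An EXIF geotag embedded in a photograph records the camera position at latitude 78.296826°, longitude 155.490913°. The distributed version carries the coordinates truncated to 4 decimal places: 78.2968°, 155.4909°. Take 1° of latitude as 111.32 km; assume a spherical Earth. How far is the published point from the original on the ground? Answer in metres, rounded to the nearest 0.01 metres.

2.91 metres

Δlat = 78.296826 − 78.2968 = +0.000026°; Δlon = 155.490913 − 155.4909 = +0.000013°.
North–south shift: 0.000026 × 111320 = 2.89432 m.
E–W at 78.2968°: 0.000013° × 111320 × cos 78.2968° = 0.000013 × 111320 × 0.2028 ≈ 0.293545 m.
Distance: √(2.89432² + 0.293545²) ≈ 2.90917 m.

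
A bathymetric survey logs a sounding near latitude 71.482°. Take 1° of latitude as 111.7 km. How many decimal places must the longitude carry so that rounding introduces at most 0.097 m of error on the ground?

At 71.482° one degree of longitude covers 111700 × cos 71.482° ≈ 111700 × 0.3176 ≈ 35476.2 m.
Rounding to N decimal places gives at most 0.5 × 10⁻ᴺ degrees of error, i.e. 0.5 × 10⁻ᴺ × 35476.2 m.
Setting 17738.1 × 10⁻ᴺ ≤ 0.097 gives 10ᴺ ≥ 1.829e+05, i.e. N ≥ 5.26.
At 5 places the error can reach 0.177 m, but 6 places keeps it to 0.0177 m.

6 decimal places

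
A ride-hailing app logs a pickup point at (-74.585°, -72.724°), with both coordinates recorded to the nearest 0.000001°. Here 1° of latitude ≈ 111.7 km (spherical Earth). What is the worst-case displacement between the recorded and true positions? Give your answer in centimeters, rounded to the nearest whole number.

Rounding to 6 decimal places leaves each coordinate within ±5e-07° of the true value.
N–S: 5e-07° × 111700 m/° = 0.05585 m.
Longitude error → 5e-07 × 111700 × cos 74.585° = 5e-07 × 111700 × 0.2658 ≈ 0.0148454 m.
Worst case both components are at the extreme and orthogonal: √(0.05585² + 0.0148454²) ≈ 0.0577893 m.
That is 0.0577893 m = 5.7789 cm.

6 centimeters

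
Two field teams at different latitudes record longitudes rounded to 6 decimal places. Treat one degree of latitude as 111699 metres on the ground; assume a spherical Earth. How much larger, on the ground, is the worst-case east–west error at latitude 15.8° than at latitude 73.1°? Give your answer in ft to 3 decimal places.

Rounding to 6 decimal places leaves the longitude within ±5e-07° of the true value.
Error at 15.8° = 5e-07° × 111699 × cos 15.8° ≈ 0.055849 × 0.9622 = 0.053739 m.
At 73.1°: 5e-07° × 111699 × cos 73.1° = 5e-07 × 111699 × 0.2907 ≈ 0.016236 m.
Difference: 0.053739 − 0.016236 = 0.037504 m.
Converting: 0.0375038 m × 3.2808 ft/m ≈ 0.12304 ft.

0.123 ft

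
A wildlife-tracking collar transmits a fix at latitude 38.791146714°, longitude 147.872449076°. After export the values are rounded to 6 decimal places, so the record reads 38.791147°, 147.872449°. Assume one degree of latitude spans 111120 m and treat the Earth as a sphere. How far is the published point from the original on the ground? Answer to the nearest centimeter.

Δlat = 38.791146714 − 38.791147 = -0.000000286°; Δlon = 147.872449076 − 147.872449 = +0.000000076°.
N–S: -0.000000286° × 111120 m/° = -0.0317803 m.
East–west at this latitude: 0.000000076° × 111120 × cos 38.7911° ≈ 0.000000076 × 86610.8 = 0.00658242 m.
Hypotenuse of the two orthogonal shifts: √(0.0317803² + 0.00658242²) = 0.0324548 m.
That is 0.0324548 m = 3.2455 cm.

3 centimeters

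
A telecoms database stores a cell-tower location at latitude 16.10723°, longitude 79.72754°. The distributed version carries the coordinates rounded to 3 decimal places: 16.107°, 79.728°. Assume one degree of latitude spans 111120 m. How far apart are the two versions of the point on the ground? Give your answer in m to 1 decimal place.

The latitude changed by +0.00023° and the longitude by -0.00046°.
North–south shift: 0.00023 × 111120 = 25.5576 m.
East–west at this latitude: -0.00046° × 111120 × cos 16.107° ≈ -0.00046 × 106758 = -49.1087 m.
Distance: √(25.5576² + 49.1087²) ≈ 55.3611 m.

55.4 m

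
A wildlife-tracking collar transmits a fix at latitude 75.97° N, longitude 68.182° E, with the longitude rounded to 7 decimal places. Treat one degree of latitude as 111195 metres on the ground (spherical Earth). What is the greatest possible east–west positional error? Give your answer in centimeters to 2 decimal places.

Rounding to 7 decimal places leaves the longitude within ±5e-08° of the true value.
One degree of longitude at 75.97° is 111195 × cos 75.97° ≈ 111195 × 0.2424 = 26957 m.
Maximum E–W displacement: 5e-08 × 26957 = 0.00134785 m.
That is 0.00134785 m = 0.13478 cm.

0.13 centimeters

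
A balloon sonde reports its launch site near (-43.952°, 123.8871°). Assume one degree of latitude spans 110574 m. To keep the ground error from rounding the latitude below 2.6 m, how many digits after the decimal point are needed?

One degree of latitude covers 110574 m.
Rounding to N decimal places gives at most 0.5 × 10⁻ᴺ degrees of error, i.e. 0.5 × 10⁻ᴺ × 110574 m.
Setting 55287 × 10⁻ᴺ ≤ 2.6 gives 10ᴺ ≥ 2.126e+04, i.e. N ≥ 4.33.
N = 4 would give 5.53 m (too coarse); N = 5 gives 0.553 m ≤ 2.6 m.

5 decimal places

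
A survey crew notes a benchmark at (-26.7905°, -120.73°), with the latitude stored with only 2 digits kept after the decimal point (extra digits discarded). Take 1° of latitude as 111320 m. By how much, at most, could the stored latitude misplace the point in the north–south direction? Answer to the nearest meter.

1113 meters

Truncating at 2 decimal places can drop up to a full unit in the last place, so the latitude may be off by as much as 0.01°.
Along the meridian that is 0.01° × 111320 m/° = 1113.2 m.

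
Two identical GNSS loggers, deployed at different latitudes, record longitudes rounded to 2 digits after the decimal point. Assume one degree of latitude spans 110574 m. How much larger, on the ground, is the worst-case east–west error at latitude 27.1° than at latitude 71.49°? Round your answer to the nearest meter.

317 meters

Rounding to 2 decimal places leaves the longitude within ±0.005° of the true value.
Error at 27.1° = 0.005° × 110574 × cos 27.1° ≈ 552.87 × 0.8902 = 492.17 m.
Error at 71.49° = 0.005° × 110574 × cos 71.49° ≈ 552.87 × 0.3175 = 175.52 m.
So the lower-latitude error exceeds the higher by 492.17 − 175.52 = 316.65 m.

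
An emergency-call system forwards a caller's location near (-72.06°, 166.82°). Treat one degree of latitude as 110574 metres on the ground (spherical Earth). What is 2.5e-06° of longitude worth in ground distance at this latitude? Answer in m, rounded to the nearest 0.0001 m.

At 72.06° a degree of longitude is 110574 × cos 72.06° ≈ 34059.1 m, so 2.5e-06° corresponds to 0.0851478 m.

0.0851 m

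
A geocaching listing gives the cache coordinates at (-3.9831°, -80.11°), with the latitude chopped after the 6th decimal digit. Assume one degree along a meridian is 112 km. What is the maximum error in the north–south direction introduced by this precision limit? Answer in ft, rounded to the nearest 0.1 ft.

0.4 ft

Truncating at 6 decimal places can drop up to a full unit in the last place, so the latitude may be off by as much as 1e-06°.
North–south distance: 1e-06° × 112000 m/° = 0.112 m.
In feet: 0.112 m ÷ 0.3048 ≈ 0.36745 ft.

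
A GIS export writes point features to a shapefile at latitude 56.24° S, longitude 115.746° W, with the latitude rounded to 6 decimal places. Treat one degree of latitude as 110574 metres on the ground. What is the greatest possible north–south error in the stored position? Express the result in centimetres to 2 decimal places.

Rounding to 6 decimal places leaves the latitude within ±5e-07° of the true value.
So the N–S error is at most 5e-07 × 110574 = 0.055287 m.
That is 0.055287 m = 5.5287 cm.

5.53 centimetres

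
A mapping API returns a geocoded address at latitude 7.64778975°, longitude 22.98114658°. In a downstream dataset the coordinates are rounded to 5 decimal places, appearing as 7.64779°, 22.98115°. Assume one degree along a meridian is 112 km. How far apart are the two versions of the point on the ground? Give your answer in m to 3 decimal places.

The latitude changed by -0.00000025° and the longitude by -0.00000342°.
N–S: -0.00000025° × 112000 m/° = -0.028 m.
E–W at 7.64779°: -0.00000342° × 112000 × cos 7.64779° = -0.00000342 × 112000 × 0.9911 ≈ -0.379633 m.
Hypotenuse of the two orthogonal shifts: √(0.028² + 0.379633²) = 0.380664 m.

0.381 m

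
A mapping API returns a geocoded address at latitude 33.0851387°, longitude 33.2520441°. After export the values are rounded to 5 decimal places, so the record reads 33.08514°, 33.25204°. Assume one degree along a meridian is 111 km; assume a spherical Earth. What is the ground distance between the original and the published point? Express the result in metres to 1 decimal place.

Δlat = 33.0851387 − 33.08514 = -0.0000013°; Δlon = 33.2520441 − 33.25204 = +0.0000041°.
N–S: -0.0000013° × 111000 m/° = -0.1443 m.
E–W at 33.0851°: 0.0000041° × 111000 × cos 33.0851° = 0.0000041 × 111000 × 0.8379 ≈ 0.38131 m.
Distance: √(0.1443² + 0.38131²) ≈ 0.407701 m.

0.4 metres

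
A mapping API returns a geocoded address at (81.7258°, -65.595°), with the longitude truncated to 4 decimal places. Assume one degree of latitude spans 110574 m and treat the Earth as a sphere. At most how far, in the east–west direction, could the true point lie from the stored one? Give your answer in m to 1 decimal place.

1.6 m

Truncating at 4 decimal places can drop up to a full unit in the last place, so the longitude may be off by as much as 0.0001°.
Parallels shrink by cos φ, so at 81.7258° a degree of longitude is 110574 × 0.1439 ≈ 15912.8 m.
So at most 0.0001° × 15912.8 ≈ 1.59128 m east–west.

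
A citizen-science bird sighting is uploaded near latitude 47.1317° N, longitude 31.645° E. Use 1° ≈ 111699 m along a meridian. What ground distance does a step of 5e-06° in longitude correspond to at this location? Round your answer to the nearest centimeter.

At 47.1317° a degree of longitude is 111699 × cos 47.1317° ≈ 75990.6 m, so 5e-06° corresponds to 0.379953 m.
That is 0.379953 m = 37.995 cm.

38 centimeters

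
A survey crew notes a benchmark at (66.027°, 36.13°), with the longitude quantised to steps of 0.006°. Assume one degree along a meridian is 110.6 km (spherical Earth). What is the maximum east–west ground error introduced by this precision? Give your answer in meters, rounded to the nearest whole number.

With a 0.006° grid the true value lies within half a step, ±0.006°/2 = ±0.003°, of the stored one.
Parallels shrink by cos φ, so at 66.027° a degree of longitude is 110600 × 0.4063 ≈ 44937.5 m.
So at most 0.003° × 44937.5 ≈ 134.812 m east–west.

135 meters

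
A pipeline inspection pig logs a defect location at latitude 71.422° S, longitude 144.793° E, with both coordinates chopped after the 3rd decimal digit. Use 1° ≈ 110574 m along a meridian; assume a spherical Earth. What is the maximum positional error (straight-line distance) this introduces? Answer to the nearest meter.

116 meters

Truncating at 3 decimal places can drop up to a full unit in the last place, so each coordinate may be off by as much as 0.001°.
N–S: 0.001° × 110574 m/° = 110.574 m.
East–west component at 71.422°: 0.001° × 110574 × cos 71.422° ≈ 0.001 × 35228.4 ≈ 35.2284 m.
Combining orthogonally: (110.574² + 35.2284²)^½ ≈ 116.05 m.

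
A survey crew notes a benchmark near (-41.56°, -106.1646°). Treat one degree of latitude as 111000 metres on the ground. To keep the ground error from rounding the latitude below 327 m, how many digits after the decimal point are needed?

One degree of latitude covers 111000 m.
With N decimal places the half-ulp bound is 0.5·10⁻ᴺ°, or 0.5·10⁻ᴺ × 111000 m on the ground.
Need 0.5 × 111000 × 10⁻ᴺ ≤ 327 → 10⁻ᴺ ≤ 5.892e-03, so N ≥ 2.23.
So 3 decimal places suffice (55.5 m); 2 would allow up to 555 m.

3 decimal places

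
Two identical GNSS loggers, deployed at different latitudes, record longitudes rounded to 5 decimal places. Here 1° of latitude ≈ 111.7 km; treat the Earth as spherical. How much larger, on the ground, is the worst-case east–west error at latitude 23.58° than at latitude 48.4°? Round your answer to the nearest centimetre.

Rounding to 5 decimal places leaves the longitude within ±5e-06° of the true value.
At 23.58°: 5e-06° × 111700 × cos 23.58° = 5e-06 × 111700 × 0.9165 ≈ 0.51187 m.
At 48.4°: 5e-06° × 111700 × cos 48.4° = 5e-06 × 111700 × 0.6639 ≈ 0.3708 m.
So the lower-latitude error exceeds the higher by 0.51187 − 0.3708 = 0.14106 m.
That is 0.141064 m = 14.106 cm.

14 centimetres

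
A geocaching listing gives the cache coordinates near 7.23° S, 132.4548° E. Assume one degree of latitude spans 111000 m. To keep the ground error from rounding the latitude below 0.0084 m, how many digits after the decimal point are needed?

7 decimal places

One degree of latitude covers 111000 m.
Rounding to N decimal places gives at most 0.5 × 10⁻ᴺ degrees of error, i.e. 0.5 × 10⁻ᴺ × 111000 m.
Need 0.5 × 111000 × 10⁻ᴺ ≤ 0.0084 → 10⁻ᴺ ≤ 1.514e-07, so N ≥ 6.82.
N = 6 would give 0.0555 m (too coarse); N = 7 gives 0.00555 m ≤ 0.0084 m.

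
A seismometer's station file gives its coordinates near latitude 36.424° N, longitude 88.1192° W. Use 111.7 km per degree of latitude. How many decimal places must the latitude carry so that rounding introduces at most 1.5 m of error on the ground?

5

One degree of latitude covers 111700 m.
Rounding to N decimal places gives at most 0.5 × 10⁻ᴺ degrees of error, i.e. 0.5 × 10⁻ᴺ × 111700 m.
Setting 55850 × 10⁻ᴺ ≤ 1.5 gives 10ᴺ ≥ 3.723e+04, i.e. N ≥ 4.57.
So 5 decimal places suffice (0.558 m); 4 would allow up to 5.58 m.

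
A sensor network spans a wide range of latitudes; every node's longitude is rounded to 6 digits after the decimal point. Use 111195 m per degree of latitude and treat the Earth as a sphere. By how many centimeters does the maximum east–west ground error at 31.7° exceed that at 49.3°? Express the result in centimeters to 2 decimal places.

1.10 centimeters

Rounding to 6 decimal places leaves the longitude within ±5e-07° of the true value.
At 31.7°: 5e-07° × 111195 × cos 31.7° = 5e-07 × 111195 × 0.8508 ≈ 0.047303 m.
Error at 49.3° = 5e-07° × 111195 × cos 49.3° ≈ 0.055597 × 0.6521 = 0.036255 m.
So the lower-latitude error exceeds the higher by 0.047303 − 0.036255 = 0.011048 m.
That is 0.0110479 m = 1.1048 cm.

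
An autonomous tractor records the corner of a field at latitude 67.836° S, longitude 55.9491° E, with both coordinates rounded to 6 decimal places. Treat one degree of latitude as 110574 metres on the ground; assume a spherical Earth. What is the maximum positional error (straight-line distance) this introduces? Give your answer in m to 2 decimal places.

0.06 m

Rounding to 6 decimal places leaves each coordinate within ±5e-07° of the true value.
N–S: 5e-07° × 110574 m/° = 0.055287 m.
Longitude error → 5e-07 × 110574 × cos 67.836° = 5e-07 × 110574 × 0.3773 ≈ 0.0208575 m.
The two errors are perpendicular, so the maximum displacement is √(0.055287² + 0.0208575²) ≈ 0.0590905 m.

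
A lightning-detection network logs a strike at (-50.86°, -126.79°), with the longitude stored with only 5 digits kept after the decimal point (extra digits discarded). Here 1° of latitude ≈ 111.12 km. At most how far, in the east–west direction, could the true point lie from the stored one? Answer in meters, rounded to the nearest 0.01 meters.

Truncating at 5 decimal places can drop up to a full unit in the last place, so the longitude may be off by as much as 1e-05°.
At latitude 50.86° a degree of longitude spans 111120 m × cos 50.86° = 111120 × 0.6312 ≈ 70140.9 m.
So at most 1e-05° × 70140.9 ≈ 0.701409 m east–west.

0.70 meters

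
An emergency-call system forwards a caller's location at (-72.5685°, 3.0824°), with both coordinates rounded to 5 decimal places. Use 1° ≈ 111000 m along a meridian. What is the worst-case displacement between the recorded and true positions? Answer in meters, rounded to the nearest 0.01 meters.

Rounding to 5 decimal places leaves each coordinate within ±5e-06° of the true value.
N–S: 5e-06° × 111000 m/° = 0.555 m.
E–W at 72.5685°: 5e-06° × 111000 × cos 72.5685° = 5e-06 × 111000 × 0.2996 ≈ 0.166259 m.
Combining orthogonally: (0.555² + 0.166259²)^½ ≈ 0.579368 m.

0.58 meters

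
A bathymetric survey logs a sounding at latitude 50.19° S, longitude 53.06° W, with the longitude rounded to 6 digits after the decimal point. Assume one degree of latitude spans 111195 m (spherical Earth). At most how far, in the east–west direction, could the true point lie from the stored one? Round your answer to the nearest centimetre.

4 centimetres

Rounding to 6 decimal places leaves the longitude within ±5e-07° of the true value.
Parallels shrink by cos φ, so at 50.19° a degree of longitude is 111195 × 0.6402 ≈ 71191.9 m.
East–west error: 5e-07° × 71191.9 m/° ≈ 0.035596 m.
That is 0.035596 m = 3.5596 cm.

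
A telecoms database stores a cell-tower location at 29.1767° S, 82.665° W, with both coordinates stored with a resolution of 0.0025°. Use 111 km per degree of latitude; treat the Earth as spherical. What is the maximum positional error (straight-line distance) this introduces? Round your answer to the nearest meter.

184 meters

With a 0.0025° grid the true value lies within half a step, ±0.0025°/2 = ±0.00125°, of the stored one.
Latitude error → 0.00125 × 111000 = 138.75 m along the meridian.
East–west component at 29.1767°: 0.00125° × 111000 × cos 29.1767° ≈ 0.00125 × 96916.4 ≈ 121.145 m.
The two errors are perpendicular, so the maximum displacement is √(138.75² + 121.145²) ≈ 184.195 m.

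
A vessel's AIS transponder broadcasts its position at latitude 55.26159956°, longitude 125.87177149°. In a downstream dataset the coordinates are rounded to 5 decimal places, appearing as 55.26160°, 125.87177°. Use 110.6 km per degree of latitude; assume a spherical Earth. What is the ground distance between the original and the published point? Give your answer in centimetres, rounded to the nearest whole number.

The latitude changed by -0.00000044° and the longitude by +0.00000149°.
N–S: -0.00000044° × 110600 m/° = -0.048664 m.
East–west at this latitude: 0.00000149° × 110600 × cos 55.2616° ≈ 0.00000149 × 63023.2 = 0.0939046 m.
Distance: √(0.048664² + 0.0939046²) ≈ 0.105765 m.
That is 0.105765 m = 10.577 cm.

11 centimetres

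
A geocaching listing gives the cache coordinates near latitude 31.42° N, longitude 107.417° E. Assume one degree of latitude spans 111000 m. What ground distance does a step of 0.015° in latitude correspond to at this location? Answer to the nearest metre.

1665 metres

0.015° × 111000 m/° = 1665 m.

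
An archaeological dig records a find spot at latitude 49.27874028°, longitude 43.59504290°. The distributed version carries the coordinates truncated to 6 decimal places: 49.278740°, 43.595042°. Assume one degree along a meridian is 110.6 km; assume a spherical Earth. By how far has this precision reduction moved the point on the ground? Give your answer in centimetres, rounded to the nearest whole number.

7 centimetres

Δlat = 49.27874028 − 49.278740 = +0.00000028°; Δlon = 43.59504290 − 43.595042 = +0.00000090°.
North–south shift: 0.00000028 × 110600 = 0.030968 m.
East–west at this latitude: 0.00000090° × 110600 × cos 49.2787° ≈ 0.00000090 × 72153.2 = 0.0649379 m.
Combined displacement = (0.030968² + 0.0649379²)^½ ≈ 0.071944 m.
That is 0.071944 m = 7.1944 cm.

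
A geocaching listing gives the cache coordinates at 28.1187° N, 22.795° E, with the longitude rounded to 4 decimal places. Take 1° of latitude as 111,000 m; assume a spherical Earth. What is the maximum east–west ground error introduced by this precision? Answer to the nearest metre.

Rounding to 4 decimal places leaves the longitude within ±5e-05° of the true value.
At latitude 28.1187° a degree of longitude spans 111000 m × cos 28.1187° = 111000 × 0.8820 ≈ 97899 m.
East–west error: 5e-05° × 97899 m/° ≈ 4.89495 m.

5 metres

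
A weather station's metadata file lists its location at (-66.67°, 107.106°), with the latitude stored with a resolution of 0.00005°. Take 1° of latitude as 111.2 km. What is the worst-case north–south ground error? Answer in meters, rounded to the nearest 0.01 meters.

2.78 meters

With a 0.00005° grid the true value lies within half a step, ±0.00005°/2 = ±2.5e-05°, of the stored one.
North–south distance: 2.5e-05° × 111200 m/° = 2.78 m.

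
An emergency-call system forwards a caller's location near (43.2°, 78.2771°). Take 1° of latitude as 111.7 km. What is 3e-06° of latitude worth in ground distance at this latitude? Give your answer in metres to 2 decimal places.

0.34 metres

Along a meridian 3e-06° is 3e-06 × 111700 = 0.3351 m.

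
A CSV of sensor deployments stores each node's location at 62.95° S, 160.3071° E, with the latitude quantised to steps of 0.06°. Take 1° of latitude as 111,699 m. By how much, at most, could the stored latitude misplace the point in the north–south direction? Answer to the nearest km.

3 km

With a 0.06° grid the true value lies within half a step, ±0.06°/2 = ±0.03°, of the stored one.
Along the meridian that is 0.03° × 111699 m/° = 3350.97 m.
That is 3350.97 m = 3.351 km.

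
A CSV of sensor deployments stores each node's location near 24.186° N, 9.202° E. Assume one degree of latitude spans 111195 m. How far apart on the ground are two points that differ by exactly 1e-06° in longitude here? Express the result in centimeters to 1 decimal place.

1e-06° of longitude at 24.186° is 1e-06 × 111195 × cos 24.186° ≈ 1e-06 × 101434 = 0.101434 m.
That is 0.101434 m = 10.143 cm.

10.1 centimeters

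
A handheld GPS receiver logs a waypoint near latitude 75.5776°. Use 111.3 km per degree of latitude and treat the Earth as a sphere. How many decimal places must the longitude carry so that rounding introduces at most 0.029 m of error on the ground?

6 decimal places

At 75.5776° one degree of longitude covers 111300 × cos 75.5776° ≈ 111300 × 0.2491 ≈ 27721.3 m.
With N decimal places the half-ulp bound is 0.5·10⁻ᴺ°, or 0.5·10⁻ᴺ × 27721.3 m on the ground.
Setting 13860.7 × 10⁻ᴺ ≤ 0.029 gives 10ᴺ ≥ 4.78e+05, i.e. N ≥ 5.68.
N = 5 would give 0.139 m (too coarse); N = 6 gives 0.0139 m ≤ 0.029 m.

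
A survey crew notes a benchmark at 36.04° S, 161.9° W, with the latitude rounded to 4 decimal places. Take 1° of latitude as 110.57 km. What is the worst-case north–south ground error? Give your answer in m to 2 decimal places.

Rounding to 4 decimal places leaves the latitude within ±5e-05° of the true value.
North–south distance: 5e-05° × 110570 m/° = 5.5285 m.

5.53 m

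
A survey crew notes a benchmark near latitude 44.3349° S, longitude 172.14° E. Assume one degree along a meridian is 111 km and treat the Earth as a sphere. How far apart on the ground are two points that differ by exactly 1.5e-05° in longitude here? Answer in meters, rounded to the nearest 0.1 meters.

1.2 meters

At 44.3349° a degree of longitude is 111000 × cos 44.3349° ≈ 79394.7 m, so 1.5e-05° corresponds to 1.19092 m.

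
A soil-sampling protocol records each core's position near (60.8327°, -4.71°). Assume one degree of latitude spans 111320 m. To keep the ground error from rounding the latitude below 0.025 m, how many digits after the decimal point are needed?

One degree of latitude covers 111320 m.
Rounding to N decimal places gives at most 0.5 × 10⁻ᴺ degrees of error, i.e. 0.5 × 10⁻ᴺ × 111320 m.
Need 0.5 × 111320 × 10⁻ᴺ ≤ 0.025 → 10⁻ᴺ ≤ 4.492e-07, so N ≥ 6.35.
So 7 decimal places suffice (0.00557 m); 6 would allow up to 0.0557 m.

7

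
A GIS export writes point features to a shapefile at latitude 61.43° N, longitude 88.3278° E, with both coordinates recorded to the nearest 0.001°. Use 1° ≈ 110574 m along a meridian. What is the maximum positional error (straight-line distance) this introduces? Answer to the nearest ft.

201 ft

Rounding to 3 decimal places leaves each coordinate within ±0.0005° of the true value.
Latitude error → 0.0005 × 110574 = 55.287 m along the meridian.
E–W at 61.43°: 0.0005° × 110574 × cos 61.43° = 0.0005 × 110574 × 0.4782 ≈ 26.44 m.
Combining orthogonally: (55.287² + 26.44²)^½ ≈ 61.284 m.
In feet: 61.284 m ÷ 0.3048 ≈ 201.06 ft.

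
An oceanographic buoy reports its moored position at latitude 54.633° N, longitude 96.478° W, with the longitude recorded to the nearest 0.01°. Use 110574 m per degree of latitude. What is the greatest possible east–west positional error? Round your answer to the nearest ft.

1050 ft

Rounding to 2 decimal places leaves the longitude within ±0.005° of the true value.
One degree of longitude at 54.633° is 110574 × cos 54.633° ≈ 110574 × 0.5788 = 64001.5 m.
Maximum E–W displacement: 0.005 × 64001.5 = 320.008 m.
Converting: 320.008 m × 3.2808 ft/m ≈ 1049.9 ft.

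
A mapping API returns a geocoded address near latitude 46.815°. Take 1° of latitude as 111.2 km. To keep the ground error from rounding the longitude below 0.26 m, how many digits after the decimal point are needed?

6 decimal places

At 46.815° one degree of longitude covers 111200 × cos 46.815° ≈ 111200 × 0.6844 ≈ 76100.4 m.
N decimal places → at most half a unit in the last place, 0.5 × 10⁻ᴺ° = 76100.4/2 × 10⁻ᴺ m.
Setting 38050.2 × 10⁻ᴺ ≤ 0.26 gives 10ᴺ ≥ 1.463e+05, i.e. N ≥ 5.17.
N = 5 would give 0.381 m (too coarse); N = 6 gives 0.0381 m ≤ 0.26 m.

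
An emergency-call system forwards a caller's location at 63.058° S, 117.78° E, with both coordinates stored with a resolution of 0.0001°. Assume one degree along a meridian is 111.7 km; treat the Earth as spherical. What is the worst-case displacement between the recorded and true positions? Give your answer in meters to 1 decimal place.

With a 0.0001° grid the true value lies within half a step, ±0.0001°/2 = ±5e-05°, of the stored one.
N–S: 5e-05° × 111700 m/° = 5.585 m.
East–west component at 63.058°: 5e-05° × 111700 × cos 63.058° ≈ 5e-05 × 50610 ≈ 2.5305 m.
Combining orthogonally: (5.585² + 2.5305²)^½ ≈ 6.13153 m.

6.1 meters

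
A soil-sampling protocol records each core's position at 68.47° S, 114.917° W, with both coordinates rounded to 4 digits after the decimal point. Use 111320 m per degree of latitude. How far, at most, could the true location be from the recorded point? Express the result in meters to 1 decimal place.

Rounding to 4 decimal places leaves each coordinate within ±5e-05° of the true value.
Latitude error → 5e-05 × 111320 = 5.566 m along the meridian.
East–west component at 68.47°: 5e-05° × 111320 × cos 68.47° ≈ 5e-05 × 40853.1 ≈ 2.04266 m.
Combining orthogonally: (5.566² + 2.04266²)^½ ≈ 5.92898 m.

5.9 meters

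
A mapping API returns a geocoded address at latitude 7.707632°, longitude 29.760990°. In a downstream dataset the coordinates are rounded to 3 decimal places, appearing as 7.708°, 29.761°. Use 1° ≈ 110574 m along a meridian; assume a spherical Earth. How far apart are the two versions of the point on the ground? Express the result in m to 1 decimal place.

40.7 m

Δlat = 7.707632 − 7.708 = -0.000368°; Δlon = 29.760990 − 29.761 = -0.000010°.
N–S: -0.000368° × 110574 m/° = -40.6912 m.
East–west at this latitude: -0.000010° × 110574 × cos 7.708° ≈ -0.000010 × 109575 = -1.09575 m.
Distance: √(40.6912² + 1.09575²) ≈ 40.706 m.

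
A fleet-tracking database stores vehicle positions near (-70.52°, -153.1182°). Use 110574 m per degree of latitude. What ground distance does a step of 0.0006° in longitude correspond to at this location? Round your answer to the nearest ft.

73 ft

0.0006° of longitude at 70.52° is 0.0006 × 110574 × cos 70.52° ≈ 0.0006 × 36874 = 22.1244 m.
In feet: 22.1244 m ÷ 0.3048 ≈ 72.587 ft.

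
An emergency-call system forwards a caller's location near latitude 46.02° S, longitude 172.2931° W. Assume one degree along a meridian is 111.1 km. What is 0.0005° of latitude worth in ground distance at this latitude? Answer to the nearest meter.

56 meters

0.0005° × 111100 m/° = 55.55 m.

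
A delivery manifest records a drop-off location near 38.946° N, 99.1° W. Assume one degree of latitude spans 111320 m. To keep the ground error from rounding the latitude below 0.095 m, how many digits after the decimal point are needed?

One degree of latitude covers 111320 m.
Rounding to N decimal places gives at most 0.5 × 10⁻ᴺ degrees of error, i.e. 0.5 × 10⁻ᴺ × 111320 m.
Setting 55660 × 10⁻ᴺ ≤ 0.095 gives 10ᴺ ≥ 5.859e+05, i.e. N ≥ 5.77.
At 5 places the error can reach 0.557 m, but 6 places keeps it to 0.0557 m.

6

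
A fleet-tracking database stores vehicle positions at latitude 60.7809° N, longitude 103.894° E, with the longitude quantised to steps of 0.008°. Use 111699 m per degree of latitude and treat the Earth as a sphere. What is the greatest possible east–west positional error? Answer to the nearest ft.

716 ft

With a 0.008° grid the true value lies within half a step, ±0.008°/2 = ±0.004°, of the stored one.
At latitude 60.7809° a degree of longitude spans 111699 m × cos 60.7809° = 111699 × 0.4882 ≈ 54525.9 m.
East–west error: 0.004° × 54525.9 m/° ≈ 218.104 m.
Converting: 218.104 m × 3.2808 ft/m ≈ 715.56 ft.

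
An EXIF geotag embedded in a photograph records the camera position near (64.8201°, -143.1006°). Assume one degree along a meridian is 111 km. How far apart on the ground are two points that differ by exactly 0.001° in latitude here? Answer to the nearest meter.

111 meters

Along a meridian 0.001° is 0.001 × 111000 = 111 m.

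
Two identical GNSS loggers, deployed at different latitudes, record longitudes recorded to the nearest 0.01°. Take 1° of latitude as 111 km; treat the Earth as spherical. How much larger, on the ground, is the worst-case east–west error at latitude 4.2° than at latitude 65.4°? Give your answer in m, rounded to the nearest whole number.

Rounding to 2 decimal places leaves the longitude within ±0.005° of the true value.
Error at 4.2° = 0.005° × 111000 × cos 4.2° ≈ 555 × 0.9973 = 553.51 m.
Error at 65.4° = 0.005° × 111000 × cos 65.4° ≈ 555 × 0.4163 = 231.04 m.
Difference: 553.51 − 231.04 = 322.47 m.

322 m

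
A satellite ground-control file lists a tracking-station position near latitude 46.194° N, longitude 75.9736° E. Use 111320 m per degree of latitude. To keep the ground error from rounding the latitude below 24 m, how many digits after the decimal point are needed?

4 decimal places

One degree of latitude covers 111320 m.
N decimal places → at most half a unit in the last place, 0.5 × 10⁻ᴺ° = 111320/2 × 10⁻ᴺ m.
Setting 55660 × 10⁻ᴺ ≤ 24 gives 10ᴺ ≥ 2319, i.e. N ≥ 3.37.
At 3 places the error can reach 55.7 m, but 4 places keeps it to 5.57 m.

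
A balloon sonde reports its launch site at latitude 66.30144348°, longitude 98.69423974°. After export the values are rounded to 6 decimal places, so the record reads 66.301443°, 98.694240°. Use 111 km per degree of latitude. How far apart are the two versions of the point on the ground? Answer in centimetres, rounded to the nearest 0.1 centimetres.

Δlat = 66.30144348 − 66.301443 = +0.00000048°; Δlon = 98.69423974 − 98.694240 = -0.00000026°.
North–south shift: 0.00000048 × 111000 = 0.05328 m.
East–west at this latitude: -0.00000026° × 111000 × cos 66.3014° ≈ -0.00000026 × 44613.6 = -0.0115995 m.
Hypotenuse of the two orthogonal shifts: √(0.05328² + 0.0115995²) = 0.054528 m.
That is 0.054528 m = 5.4528 cm.

5.5 centimetres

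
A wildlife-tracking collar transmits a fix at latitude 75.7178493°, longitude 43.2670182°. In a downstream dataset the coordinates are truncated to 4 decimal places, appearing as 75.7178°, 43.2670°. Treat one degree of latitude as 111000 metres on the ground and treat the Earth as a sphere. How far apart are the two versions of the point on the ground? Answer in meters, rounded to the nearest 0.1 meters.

The latitude changed by +0.0000493° and the longitude by +0.0000182°.
North–south shift: 0.0000493 × 111000 = 5.4723 m.
East–west at this latitude: 0.0000182° × 111000 × cos 75.7178° ≈ 0.0000182 × 27383.5 = 0.498379 m.
Combined displacement = (5.4723² + 0.498379²)^½ ≈ 5.49495 m.

5.5 meters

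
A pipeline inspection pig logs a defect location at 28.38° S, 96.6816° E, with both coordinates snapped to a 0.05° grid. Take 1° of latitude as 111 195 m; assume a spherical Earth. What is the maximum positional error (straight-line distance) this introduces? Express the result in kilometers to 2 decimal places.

With a 0.05° grid the true value lies within half a step, ±0.05°/2 = ±0.025°, of the stored one.
N–S: 0.025° × 111195 m/° = 2779.88 m.
E–W at 28.38°: 0.025° × 111195 × cos 28.38° = 0.025 × 111195 × 0.8798 ≈ 2445.77 m.
Worst case both components are at the extreme and orthogonal: √(2779.88² + 2445.77²) ≈ 3702.64 m.
That is 3702.64 m = 3.7026 km.

3.70 kilometers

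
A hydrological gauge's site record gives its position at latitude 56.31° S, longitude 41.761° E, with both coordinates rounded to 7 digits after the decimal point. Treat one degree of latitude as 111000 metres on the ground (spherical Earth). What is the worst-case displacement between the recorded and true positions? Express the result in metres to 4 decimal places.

0.0063 metres

Rounding to 7 decimal places leaves each coordinate within ±5e-08° of the true value.
North–south component: 5e-08° × 111000 = 0.00555 m.
E–W at 56.31°: 5e-08° × 111000 × cos 56.31° = 5e-08 × 111000 × 0.5547 ≈ 0.00307858 m.
Combining orthogonally: (0.00555² + 0.00307858²)^½ ≈ 0.00634667 m.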